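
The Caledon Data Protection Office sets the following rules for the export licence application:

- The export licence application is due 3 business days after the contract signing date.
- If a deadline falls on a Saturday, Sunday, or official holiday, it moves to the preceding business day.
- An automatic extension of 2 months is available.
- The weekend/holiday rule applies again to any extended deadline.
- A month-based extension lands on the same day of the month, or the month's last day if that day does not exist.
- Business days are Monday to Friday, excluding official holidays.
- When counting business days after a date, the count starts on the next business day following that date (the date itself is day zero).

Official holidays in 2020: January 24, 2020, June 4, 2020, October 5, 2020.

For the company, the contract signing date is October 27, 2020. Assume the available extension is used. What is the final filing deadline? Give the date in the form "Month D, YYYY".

December 30, 2020

3 business days after October 27, 2020, excluding weekends and holidays, is October 30, 2020.
Since October 30, 2020 is a Friday and not a holiday, the date is unchanged.
The 2 months extension carries October 30, 2020 to December 30, 2020.
December 30, 2020 is a Wednesday and not a listed holiday, so it stands.
Deadline: December 30, 2020.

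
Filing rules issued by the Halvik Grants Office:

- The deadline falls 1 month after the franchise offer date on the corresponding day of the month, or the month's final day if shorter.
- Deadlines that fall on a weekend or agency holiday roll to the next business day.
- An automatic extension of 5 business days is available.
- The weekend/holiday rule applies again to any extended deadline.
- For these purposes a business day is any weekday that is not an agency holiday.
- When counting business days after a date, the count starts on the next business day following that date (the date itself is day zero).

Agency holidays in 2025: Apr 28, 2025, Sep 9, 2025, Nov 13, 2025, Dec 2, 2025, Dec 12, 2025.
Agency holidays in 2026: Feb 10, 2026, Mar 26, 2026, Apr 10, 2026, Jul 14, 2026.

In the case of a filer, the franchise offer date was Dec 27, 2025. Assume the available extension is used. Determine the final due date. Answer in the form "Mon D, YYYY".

1 month from Dec 27, 2025 is Jan 27, 2026.
Jan 27, 2026 is a Tuesday and not a listed holiday, so it stands.
The 5-business-day extension runs from Jan 27, 2026 to Feb 3, 2026.
Feb 3, 2026 falls on a Tuesday, which is a business day, so no adjustment is needed.
The final due date is Feb 3, 2026.

Feb 3, 2026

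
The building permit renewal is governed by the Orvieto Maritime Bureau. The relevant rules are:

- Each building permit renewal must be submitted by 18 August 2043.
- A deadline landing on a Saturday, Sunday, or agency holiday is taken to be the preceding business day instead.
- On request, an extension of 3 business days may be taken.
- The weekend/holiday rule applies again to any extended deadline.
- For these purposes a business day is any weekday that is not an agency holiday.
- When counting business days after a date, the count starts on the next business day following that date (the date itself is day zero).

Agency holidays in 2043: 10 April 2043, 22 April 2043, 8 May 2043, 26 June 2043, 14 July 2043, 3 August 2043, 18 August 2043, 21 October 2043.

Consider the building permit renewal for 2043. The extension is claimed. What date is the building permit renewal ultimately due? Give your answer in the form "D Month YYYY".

The stated deadline is 18 August 2043.
18 August 2043 falls on a listed holiday. Rolling to the preceding business day gives 17 August 2043, a Monday.
The 3-business-day extension runs from 17 August 2043 to 21 August 2043.
Since 21 August 2043 is a Friday and not a holiday, the date is unchanged.
So the filing is due 21 August 2043.

21 August 2043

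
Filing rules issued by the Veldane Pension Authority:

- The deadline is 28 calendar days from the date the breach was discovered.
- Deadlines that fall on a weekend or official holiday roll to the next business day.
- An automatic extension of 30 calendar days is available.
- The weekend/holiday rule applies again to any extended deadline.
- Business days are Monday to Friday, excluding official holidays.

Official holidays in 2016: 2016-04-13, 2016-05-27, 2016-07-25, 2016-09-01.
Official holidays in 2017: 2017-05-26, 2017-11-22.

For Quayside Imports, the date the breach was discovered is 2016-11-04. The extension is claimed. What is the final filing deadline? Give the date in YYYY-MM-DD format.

From 2016-11-04, 28 calendar days later is 2016-12-02.
2016-12-02 falls on a Friday, which is a business day, so no adjustment is needed.
The 30-calendar-day extension moves the deadline from 2016-12-02 to 2017-01-01.
Because 2017-01-01 is a Sunday, the deadline becomes 2017-01-02 (Monday).
Deadline: 2017-01-02.

2017-01-02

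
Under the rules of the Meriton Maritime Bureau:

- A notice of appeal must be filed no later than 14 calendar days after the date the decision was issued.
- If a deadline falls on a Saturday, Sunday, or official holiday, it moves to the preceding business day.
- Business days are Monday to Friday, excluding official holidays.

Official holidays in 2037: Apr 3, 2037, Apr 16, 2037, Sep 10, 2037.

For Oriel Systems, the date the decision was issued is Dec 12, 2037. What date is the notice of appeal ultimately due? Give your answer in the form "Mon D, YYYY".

Adding 14 calendar days to Dec 12, 2037 gives Dec 26, 2037.
Dec 26, 2037 is a Saturday, so it moves to the preceding business day, Dec 25, 2037 (Friday).
Final deadline: Dec 25, 2037.

Dec 25, 2037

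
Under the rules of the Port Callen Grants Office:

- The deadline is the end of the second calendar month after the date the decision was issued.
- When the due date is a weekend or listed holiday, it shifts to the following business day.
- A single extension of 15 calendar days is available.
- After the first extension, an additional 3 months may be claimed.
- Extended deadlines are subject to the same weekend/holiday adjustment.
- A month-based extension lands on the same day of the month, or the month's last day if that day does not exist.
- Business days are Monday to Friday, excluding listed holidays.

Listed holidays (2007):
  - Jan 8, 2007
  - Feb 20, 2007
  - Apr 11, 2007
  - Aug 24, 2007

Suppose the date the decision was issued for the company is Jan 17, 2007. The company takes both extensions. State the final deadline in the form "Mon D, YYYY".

Jul 17, 2007

2 months after Jan 17, 2007 falls in March 2007; the last day of that month is Mar 31, 2007.
Because Mar 31, 2007 is a Saturday, the deadline becomes Apr 2, 2007 (Monday).
Applying the 15-calendar-day extension: Apr 2, 2007 + 15 days = Apr 17, 2007.
Apr 17, 2007 falls on a Tuesday, which is a business day, so no adjustment is needed.
The 3 months extension carries Apr 17, 2007 to Jul 17, 2007.
Jul 17, 2007 falls on a Tuesday, which is a business day, so no adjustment is needed.
Final deadline: Jul 17, 2007.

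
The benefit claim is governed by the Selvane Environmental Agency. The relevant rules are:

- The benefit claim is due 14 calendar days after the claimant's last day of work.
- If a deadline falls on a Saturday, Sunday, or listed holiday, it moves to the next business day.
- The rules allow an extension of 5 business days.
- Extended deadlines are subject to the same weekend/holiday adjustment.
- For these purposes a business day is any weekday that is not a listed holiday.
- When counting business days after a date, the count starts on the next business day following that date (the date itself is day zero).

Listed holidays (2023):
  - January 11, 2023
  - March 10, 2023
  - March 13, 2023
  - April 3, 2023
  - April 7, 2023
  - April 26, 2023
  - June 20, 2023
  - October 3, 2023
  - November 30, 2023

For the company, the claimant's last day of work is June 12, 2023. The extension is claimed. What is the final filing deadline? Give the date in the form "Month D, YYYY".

July 3, 2023

Trigger date June 12, 2023 + 14 calendar days = June 26, 2023.
June 26, 2023 falls on a Monday, which is a business day, so no adjustment is needed.
Applying the 5-business-day extension: 5 business days after June 26, 2023 is July 3, 2023.
Since July 3, 2023 is a Monday and not a holiday, the date is unchanged.
Final deadline: July 3, 2023.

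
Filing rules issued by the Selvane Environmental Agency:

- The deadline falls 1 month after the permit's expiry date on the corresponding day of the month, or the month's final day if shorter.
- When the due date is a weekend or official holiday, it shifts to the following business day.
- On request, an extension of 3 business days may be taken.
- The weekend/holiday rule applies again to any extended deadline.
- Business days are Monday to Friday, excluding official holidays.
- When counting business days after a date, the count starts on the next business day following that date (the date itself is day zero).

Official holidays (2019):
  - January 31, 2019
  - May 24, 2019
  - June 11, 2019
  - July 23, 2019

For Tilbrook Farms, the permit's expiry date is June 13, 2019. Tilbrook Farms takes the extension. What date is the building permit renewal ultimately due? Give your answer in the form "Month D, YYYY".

1 month from June 13, 2019 is July 13, 2019.
July 13, 2019 is a Saturday, so it moves to the next business day, July 15, 2019 (Monday).
Applying the 3-business-day extension: 3 business days after July 15, 2019 is July 18, 2019.
July 18, 2019 is a Thursday and not a listed holiday, so it stands.
The final due date is July 18, 2019.

July 18, 2019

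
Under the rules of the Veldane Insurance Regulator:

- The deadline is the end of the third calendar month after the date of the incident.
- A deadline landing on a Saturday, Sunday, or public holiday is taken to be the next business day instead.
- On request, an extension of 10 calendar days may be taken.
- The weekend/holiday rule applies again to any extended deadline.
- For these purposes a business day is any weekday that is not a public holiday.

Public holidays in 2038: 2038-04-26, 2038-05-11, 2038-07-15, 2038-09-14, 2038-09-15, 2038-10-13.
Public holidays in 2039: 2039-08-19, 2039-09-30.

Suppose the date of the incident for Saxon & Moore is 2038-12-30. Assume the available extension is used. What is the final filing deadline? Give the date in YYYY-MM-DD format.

3 months after 2038-12-30 is March 2039; that month ends on 2039-03-31.
2039-03-31 is a Thursday and not a listed holiday, so it stands.
The 10-calendar-day extension moves the deadline from 2039-03-31 to 2039-04-10.
2039-04-10 falls on a Sunday. Rolling to the next business day gives 2039-04-11, a Monday.
Final deadline: 2039-04-11.

2039-04-11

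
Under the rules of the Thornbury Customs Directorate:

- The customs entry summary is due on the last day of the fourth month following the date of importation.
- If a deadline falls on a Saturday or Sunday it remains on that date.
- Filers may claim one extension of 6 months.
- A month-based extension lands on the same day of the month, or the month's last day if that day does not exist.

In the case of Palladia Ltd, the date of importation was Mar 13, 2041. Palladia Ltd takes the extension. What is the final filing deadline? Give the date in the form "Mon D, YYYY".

4 months after Mar 13, 2041 falls in July 2041; the last day of that month is Jul 31, 2041.
Jul 31, 2041 is a Wednesday; no weekend or holiday adjustment applies.
The 6 months extension carries Jul 31, 2041 to Jan 31, 2042.
Jan 31, 2042 falls on a Friday. The rules make no weekend/holiday allowance, so it remains Jan 31, 2042.
Final deadline: Jan 31, 2042.

Jan 31, 2042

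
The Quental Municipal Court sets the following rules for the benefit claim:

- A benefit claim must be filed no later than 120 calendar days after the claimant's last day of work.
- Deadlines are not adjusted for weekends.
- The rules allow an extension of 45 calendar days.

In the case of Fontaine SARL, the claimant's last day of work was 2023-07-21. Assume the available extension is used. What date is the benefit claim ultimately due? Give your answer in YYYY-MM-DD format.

From 2023-07-21, 120 calendar days later is 2023-11-18.
No adjustment is made for weekends or holidays, so 2023-11-18 stands.
With the 45-day extension, 2023-11-18 becomes 2024-01-02.
2024-01-02 falls on a Tuesday. The rules make no weekend/holiday allowance, so it remains 2024-01-02.
So the filing is due 2024-01-02.

2024-01-02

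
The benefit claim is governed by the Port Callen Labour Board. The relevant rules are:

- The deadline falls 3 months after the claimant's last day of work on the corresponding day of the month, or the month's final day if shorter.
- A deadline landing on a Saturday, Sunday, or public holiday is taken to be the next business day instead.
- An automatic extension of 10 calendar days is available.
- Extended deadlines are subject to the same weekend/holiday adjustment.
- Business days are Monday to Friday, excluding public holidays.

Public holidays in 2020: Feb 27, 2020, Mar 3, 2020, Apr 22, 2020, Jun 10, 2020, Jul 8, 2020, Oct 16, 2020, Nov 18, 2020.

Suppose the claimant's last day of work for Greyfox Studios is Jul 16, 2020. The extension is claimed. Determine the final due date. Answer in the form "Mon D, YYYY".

Oct 29, 2020

3 months after Jul 16, 2020, on the same day of the month, is Oct 16, 2020.
Because Oct 16, 2020 is a listed holiday, the deadline becomes Oct 19, 2020 (Monday).
Applying the 10-calendar-day extension: Oct 19, 2020 + 10 days = Oct 29, 2020.
Oct 29, 2020 (Thursday) is already a business day.
Deadline: Oct 29, 2020.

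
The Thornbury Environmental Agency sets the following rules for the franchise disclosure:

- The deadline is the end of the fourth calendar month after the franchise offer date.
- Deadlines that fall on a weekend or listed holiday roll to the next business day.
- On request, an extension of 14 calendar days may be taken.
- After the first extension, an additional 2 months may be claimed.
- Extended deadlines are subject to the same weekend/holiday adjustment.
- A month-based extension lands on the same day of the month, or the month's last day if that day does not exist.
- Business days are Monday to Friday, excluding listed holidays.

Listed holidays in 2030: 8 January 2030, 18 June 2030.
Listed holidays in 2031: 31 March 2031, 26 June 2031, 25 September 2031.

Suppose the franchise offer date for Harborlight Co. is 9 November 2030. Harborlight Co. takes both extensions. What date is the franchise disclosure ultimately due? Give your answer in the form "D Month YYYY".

The fourth month after 9 November 2030 is March 2031, whose last day is 31 March 2031.
Because 31 March 2031 is a listed holiday, the deadline becomes 1 April 2031 (Tuesday).
Add the 14 calendar-day extension to 1 April 2031: 15 April 2031.
15 April 2031 is a Tuesday and not a listed holiday, so it stands.
Applying the 2 months extension: 2 months after 15 April 2031 is 15 June 2031.
Because 15 June 2031 is a Sunday, the deadline becomes 16 June 2031 (Monday).
Deadline: 16 June 2031.

16 June 2031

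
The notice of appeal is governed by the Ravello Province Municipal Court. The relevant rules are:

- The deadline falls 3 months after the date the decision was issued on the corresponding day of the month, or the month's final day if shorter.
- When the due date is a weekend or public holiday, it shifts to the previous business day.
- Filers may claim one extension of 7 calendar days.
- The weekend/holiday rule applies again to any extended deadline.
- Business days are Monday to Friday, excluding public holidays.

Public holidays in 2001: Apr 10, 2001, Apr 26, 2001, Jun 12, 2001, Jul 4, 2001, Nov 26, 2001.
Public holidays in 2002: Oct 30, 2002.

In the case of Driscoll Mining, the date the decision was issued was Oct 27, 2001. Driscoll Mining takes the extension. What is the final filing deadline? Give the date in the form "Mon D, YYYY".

3 months after Oct 27, 2001, on the same day of the month, is Jan 27, 2002.
Jan 27, 2002 is a Sunday; the preceding business day is Jan 25, 2002 (Friday).
With the 7-day extension, Jan 25, 2002 becomes Feb 1, 2002.
Since Feb 1, 2002 is a Friday and not a holiday, the date is unchanged.
The final due date is Feb 1, 2002.

Feb 1, 2002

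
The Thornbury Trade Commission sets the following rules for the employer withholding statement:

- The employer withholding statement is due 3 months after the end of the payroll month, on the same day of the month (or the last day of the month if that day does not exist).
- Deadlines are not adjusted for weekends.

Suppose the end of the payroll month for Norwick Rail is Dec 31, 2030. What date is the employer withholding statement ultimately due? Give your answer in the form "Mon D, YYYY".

3 months from Dec 31, 2030 is Mar 31, 2031.
Mar 31, 2031 falls on a Monday. The rules make no weekend/holiday allowance, so it remains Mar 31, 2031.
So the filing is due Mar 31, 2031.

Mar 31, 2031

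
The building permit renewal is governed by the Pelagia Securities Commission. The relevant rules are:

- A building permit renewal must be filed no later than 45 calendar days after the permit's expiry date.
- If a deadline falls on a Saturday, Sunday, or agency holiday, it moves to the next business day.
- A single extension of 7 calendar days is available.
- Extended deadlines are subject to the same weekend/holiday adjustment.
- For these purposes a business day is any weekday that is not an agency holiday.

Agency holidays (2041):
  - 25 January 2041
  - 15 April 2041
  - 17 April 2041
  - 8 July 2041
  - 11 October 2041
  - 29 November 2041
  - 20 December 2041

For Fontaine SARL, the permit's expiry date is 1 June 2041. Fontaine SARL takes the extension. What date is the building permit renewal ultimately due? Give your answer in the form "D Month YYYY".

23 July 2041

Trigger date 1 June 2041 + 45 calendar days = 16 July 2041.
16 July 2041 (Tuesday) is already a business day.
Add the 7 calendar-day extension to 16 July 2041: 23 July 2041.
23 July 2041 (Tuesday) is already a business day.
So the filing is due 23 July 2041.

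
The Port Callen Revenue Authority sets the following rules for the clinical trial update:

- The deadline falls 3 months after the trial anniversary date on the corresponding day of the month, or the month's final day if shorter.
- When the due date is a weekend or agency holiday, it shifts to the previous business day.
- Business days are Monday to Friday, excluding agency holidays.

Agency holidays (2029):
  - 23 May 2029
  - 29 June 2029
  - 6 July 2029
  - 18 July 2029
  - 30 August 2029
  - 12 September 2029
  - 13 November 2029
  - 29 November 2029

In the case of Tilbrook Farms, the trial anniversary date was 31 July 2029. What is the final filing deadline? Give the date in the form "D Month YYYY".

Moving 3 months forward from 31 July 2029 on the corresponding day gives 31 October 2029.
31 October 2029 (Wednesday) is already a business day.
So the filing is due 31 October 2029.

31 October 2029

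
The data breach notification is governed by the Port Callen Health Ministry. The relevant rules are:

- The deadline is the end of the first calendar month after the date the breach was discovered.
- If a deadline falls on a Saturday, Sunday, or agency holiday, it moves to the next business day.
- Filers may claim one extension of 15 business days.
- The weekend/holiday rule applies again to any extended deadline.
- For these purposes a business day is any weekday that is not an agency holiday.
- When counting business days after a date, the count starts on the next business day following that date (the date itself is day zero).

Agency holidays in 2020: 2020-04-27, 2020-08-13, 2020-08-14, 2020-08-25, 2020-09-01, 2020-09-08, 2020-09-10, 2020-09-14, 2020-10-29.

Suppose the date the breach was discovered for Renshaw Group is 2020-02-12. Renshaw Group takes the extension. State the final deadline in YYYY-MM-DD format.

1 month after 2020-02-12 falls in March 2020; the last day of that month is 2020-03-31.
2020-03-31 (Tuesday) is already a business day.
Applying the 15-business-day extension: 15 business days after 2020-03-31 is 2020-04-21.
Since 2020-04-21 is a Tuesday and not a holiday, the date is unchanged.
So the filing is due 2020-04-21.

2020-04-21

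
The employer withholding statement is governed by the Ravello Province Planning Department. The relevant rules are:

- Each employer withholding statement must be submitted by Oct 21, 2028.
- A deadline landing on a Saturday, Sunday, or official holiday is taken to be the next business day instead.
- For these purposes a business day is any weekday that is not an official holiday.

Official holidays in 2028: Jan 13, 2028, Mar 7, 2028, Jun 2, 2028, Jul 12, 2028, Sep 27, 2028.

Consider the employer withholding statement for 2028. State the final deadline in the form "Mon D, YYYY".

The stated deadline is Oct 21, 2028.
Oct 21, 2028 falls on a Saturday. Rolling to the next business day gives Oct 23, 2028, a Monday.
The final due date is Oct 23, 2028.

Oct 23, 2028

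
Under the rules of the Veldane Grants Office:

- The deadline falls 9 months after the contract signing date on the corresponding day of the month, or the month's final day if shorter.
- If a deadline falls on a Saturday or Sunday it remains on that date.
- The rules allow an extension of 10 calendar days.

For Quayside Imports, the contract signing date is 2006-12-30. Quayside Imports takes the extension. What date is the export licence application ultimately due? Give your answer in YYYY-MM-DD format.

2007-10-10

9 months after 2006-12-30, on the same day of the month, is 2007-09-30.
2007-09-30 is a Sunday; no weekend or holiday adjustment applies.
With the 10-day extension, 2007-09-30 becomes 2007-10-10.
2007-10-10 falls on a Wednesday. The rules make no weekend/holiday allowance, so it remains 2007-10-10.
Final deadline: 2007-10-10.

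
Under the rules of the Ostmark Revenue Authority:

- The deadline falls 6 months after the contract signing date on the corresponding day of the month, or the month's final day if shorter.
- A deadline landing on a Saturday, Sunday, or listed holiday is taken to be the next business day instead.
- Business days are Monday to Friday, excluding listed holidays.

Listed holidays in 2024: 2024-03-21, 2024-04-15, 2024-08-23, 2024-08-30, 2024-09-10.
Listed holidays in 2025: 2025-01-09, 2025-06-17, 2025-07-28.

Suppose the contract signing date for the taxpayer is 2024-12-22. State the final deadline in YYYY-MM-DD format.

2025-06-23

6 months from 2024-12-22 is 2025-06-22.
2025-06-22 is a Sunday; the next business day is 2025-06-23 (Monday).
So the filing is due 2025-06-23.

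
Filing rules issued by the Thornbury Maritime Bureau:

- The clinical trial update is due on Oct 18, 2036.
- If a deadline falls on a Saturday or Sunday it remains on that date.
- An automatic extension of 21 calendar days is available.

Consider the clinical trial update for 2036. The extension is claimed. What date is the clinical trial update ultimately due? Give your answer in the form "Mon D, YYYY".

The statutory due date is Oct 18, 2036.
No adjustment is made for weekends or holidays, so Oct 18, 2036 stands.
Applying the 21-calendar-day extension: Oct 18, 2036 + 21 days = Nov 8, 2036.
Nov 8, 2036 falls on a Saturday. The rules make no weekend/holiday allowance, so it remains Nov 8, 2036.
Final deadline: Nov 8, 2036.

Nov 8, 2036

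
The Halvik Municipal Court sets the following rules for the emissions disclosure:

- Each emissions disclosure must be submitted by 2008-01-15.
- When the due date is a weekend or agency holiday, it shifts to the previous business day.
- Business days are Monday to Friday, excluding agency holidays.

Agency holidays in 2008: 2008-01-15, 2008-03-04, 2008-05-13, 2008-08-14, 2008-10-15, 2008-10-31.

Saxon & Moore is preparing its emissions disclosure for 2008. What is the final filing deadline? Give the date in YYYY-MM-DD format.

The stated deadline is 2008-01-15.
2008-01-15 falls on a listed holiday. Rolling to the preceding business day gives 2008-01-14, a Monday.
So the filing is due 2008-01-14.

2008-01-14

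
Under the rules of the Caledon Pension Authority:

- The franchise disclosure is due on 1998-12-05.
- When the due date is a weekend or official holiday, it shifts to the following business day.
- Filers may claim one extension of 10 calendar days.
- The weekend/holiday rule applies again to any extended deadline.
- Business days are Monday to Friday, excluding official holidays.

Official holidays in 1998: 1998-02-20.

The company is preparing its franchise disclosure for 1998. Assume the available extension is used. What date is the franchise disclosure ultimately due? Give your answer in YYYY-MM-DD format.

The stated deadline is 1998-12-05.
1998-12-05 falls on a Saturday. Rolling to the next business day gives 1998-12-07, a Monday.
Applying the 10-calendar-day extension: 1998-12-07 + 10 days = 1998-12-17.
Since 1998-12-17 is a Thursday and not a holiday, the date is unchanged.
So the filing is due 1998-12-17.

1998-12-17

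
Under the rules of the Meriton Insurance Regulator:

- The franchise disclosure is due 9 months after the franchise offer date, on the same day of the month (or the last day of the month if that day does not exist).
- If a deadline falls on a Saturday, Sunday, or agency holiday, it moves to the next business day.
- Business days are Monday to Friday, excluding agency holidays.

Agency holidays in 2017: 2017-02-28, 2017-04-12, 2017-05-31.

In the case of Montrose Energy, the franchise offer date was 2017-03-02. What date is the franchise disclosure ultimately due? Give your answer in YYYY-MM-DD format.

2017-12-04

9 months after 2017-03-02, on the same day of the month, is 2017-12-02.
2017-12-02 is a Saturday; the next business day is 2017-12-04 (Monday).
The final due date is 2017-12-04.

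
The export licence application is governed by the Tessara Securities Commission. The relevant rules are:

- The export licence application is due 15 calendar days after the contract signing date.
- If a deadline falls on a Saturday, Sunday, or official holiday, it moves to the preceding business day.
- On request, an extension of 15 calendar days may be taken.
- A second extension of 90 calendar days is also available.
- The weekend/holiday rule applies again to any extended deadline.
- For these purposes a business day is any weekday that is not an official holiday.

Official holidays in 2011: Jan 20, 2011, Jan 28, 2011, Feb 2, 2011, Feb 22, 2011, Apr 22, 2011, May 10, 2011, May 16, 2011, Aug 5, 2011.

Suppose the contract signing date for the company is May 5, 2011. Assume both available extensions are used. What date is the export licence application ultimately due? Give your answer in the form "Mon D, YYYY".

Sep 1, 2011

Adding 15 calendar days to May 5, 2011 gives May 20, 2011.
May 20, 2011 is a Friday and not a listed holiday, so it stands.
Applying the 15-calendar-day extension: May 20, 2011 + 15 days = Jun 4, 2011.
Jun 4, 2011 falls on a Saturday. Rolling to the preceding business day gives Jun 3, 2011, a Friday.
Add the 90 calendar-day extension to Jun 3, 2011: Sep 1, 2011.
Sep 1, 2011 (Thursday) is already a business day.
So the filing is due Sep 1, 2011.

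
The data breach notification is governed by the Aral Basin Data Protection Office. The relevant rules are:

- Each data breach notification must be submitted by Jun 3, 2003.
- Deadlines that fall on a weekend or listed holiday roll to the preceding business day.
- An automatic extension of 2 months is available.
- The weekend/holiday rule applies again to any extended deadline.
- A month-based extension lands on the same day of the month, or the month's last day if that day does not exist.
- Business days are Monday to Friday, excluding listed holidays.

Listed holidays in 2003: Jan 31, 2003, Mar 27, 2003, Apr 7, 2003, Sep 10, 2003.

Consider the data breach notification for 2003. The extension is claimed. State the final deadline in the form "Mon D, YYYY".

The statutory due date is Jun 3, 2003.
Jun 3, 2003 is a Tuesday and not a listed holiday, so it stands.
Applying the 2 months extension: 2 months after Jun 3, 2003 is Aug 3, 2003.
Aug 3, 2003 is a Sunday; the preceding business day is Aug 1, 2003 (Friday).
Final deadline: Aug 1, 2003.

Aug 1, 2003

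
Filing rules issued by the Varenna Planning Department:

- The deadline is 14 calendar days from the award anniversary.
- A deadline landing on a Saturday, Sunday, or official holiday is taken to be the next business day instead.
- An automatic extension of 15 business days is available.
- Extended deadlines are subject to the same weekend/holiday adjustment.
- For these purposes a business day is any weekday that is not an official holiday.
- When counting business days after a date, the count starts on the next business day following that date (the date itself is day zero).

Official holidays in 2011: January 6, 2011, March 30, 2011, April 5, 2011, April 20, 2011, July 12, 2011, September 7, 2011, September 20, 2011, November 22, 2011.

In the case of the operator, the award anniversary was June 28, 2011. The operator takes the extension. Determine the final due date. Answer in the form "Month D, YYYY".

Adding 14 calendar days to June 28, 2011 gives July 12, 2011.
July 12, 2011 is a listed holiday; the next business day is July 13, 2011 (Wednesday).
Applying the 15-business-day extension: 15 business days after July 13, 2011 is August 3, 2011.
August 3, 2011 (Wednesday) is already a business day.
The final due date is August 3, 2011.

August 3, 2011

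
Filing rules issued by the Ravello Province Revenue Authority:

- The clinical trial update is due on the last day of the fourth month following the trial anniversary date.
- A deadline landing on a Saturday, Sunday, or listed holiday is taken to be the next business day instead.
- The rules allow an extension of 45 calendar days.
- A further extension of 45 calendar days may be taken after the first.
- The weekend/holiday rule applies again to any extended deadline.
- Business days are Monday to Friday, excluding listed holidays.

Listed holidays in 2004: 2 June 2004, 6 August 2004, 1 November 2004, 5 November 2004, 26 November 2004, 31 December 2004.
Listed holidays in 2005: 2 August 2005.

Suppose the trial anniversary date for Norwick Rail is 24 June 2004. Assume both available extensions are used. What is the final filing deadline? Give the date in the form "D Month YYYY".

4 months after 24 June 2004 falls in October 2004; the last day of that month is 31 October 2004.
31 October 2004 is a Sunday; the next business day is 2 November 2004 (Tuesday).
Add the 45 calendar-day extension to 2 November 2004: 17 December 2004.
17 December 2004 (Friday) is already a business day.
Add the 45 calendar-day extension to 17 December 2004: 31 January 2005.
31 January 2005 is a Monday and not a listed holiday, so it stands.
The final due date is 31 January 2005.

31 January 2005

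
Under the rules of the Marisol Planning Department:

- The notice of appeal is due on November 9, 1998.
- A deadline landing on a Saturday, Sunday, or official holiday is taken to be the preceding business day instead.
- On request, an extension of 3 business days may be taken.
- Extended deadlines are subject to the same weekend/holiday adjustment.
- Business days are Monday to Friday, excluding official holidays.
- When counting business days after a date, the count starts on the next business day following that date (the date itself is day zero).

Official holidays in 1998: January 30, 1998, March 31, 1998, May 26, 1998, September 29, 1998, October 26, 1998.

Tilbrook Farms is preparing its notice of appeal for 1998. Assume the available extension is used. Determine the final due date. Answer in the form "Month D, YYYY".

November 12, 1998

Start from the fixed due date, November 9, 1998.
Since November 9, 1998 is a Monday and not a holiday, the date is unchanged.
Applying the 3-business-day extension: 3 business days after November 9, 1998 is November 12, 1998.
Since November 12, 1998 is a Thursday and not a holiday, the date is unchanged.
So the filing is due November 12, 1998.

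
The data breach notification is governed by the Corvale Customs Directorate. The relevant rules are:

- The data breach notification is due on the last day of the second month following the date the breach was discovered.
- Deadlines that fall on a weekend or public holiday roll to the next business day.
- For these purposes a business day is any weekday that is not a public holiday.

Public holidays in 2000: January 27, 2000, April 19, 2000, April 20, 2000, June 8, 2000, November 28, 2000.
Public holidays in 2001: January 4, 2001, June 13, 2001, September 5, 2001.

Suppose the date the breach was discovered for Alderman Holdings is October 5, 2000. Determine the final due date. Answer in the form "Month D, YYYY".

The second month after October 5, 2000 is December 2000, whose last day is December 31, 2000.
December 31, 2000 is a Sunday, so it moves to the next business day, January 1, 2001 (Monday).
Final deadline: January 1, 2001.

January 1, 2001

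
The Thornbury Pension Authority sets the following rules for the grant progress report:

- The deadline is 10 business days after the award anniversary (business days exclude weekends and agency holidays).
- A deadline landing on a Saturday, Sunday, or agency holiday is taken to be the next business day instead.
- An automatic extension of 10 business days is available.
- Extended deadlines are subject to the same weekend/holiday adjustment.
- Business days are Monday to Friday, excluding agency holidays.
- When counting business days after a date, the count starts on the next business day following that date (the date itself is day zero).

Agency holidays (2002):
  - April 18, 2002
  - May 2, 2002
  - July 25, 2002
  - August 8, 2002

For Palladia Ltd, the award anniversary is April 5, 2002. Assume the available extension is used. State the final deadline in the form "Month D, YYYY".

Counting 10 business days after April 5, 2002 (skipping weekends and listed holidays) reaches April 22, 2002.
Since April 22, 2002 is a Monday and not a holiday, the date is unchanged.
The 10-business-day extension runs from April 22, 2002 to May 7, 2002.
May 7, 2002 is a Tuesday and not a listed holiday, so it stands.
Deadline: May 7, 2002.

May 7, 2002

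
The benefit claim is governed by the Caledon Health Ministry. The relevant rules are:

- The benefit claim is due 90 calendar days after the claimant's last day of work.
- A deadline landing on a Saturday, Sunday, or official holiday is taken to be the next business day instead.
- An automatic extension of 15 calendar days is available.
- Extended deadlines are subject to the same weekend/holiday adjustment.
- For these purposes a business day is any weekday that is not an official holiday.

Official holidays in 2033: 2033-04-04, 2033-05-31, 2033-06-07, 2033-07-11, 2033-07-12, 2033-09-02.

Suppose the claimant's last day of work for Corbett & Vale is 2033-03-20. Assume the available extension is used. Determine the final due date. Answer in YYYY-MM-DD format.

90 calendar days after 2033-03-20 is 2033-06-18.
Because 2033-06-18 is a Saturday, the deadline becomes 2033-06-20 (Monday).
Add the 15 calendar-day extension to 2033-06-20: 2033-07-05.
2033-07-05 (Tuesday) is already a business day.
The final due date is 2033-07-05.

2033-07-05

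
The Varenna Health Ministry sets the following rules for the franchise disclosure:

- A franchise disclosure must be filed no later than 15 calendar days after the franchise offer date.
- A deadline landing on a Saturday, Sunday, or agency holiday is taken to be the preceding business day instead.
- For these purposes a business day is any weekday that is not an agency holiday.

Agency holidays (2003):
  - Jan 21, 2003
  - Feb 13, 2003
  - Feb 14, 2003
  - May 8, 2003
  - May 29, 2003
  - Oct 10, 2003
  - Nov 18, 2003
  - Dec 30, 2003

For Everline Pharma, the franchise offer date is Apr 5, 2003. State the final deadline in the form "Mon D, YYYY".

Apr 18, 2003

15 calendar days after Apr 5, 2003 is Apr 20, 2003.
Apr 20, 2003 falls on a Sunday. Rolling to the preceding business day gives Apr 18, 2003, a Friday.
So the filing is due Apr 18, 2003.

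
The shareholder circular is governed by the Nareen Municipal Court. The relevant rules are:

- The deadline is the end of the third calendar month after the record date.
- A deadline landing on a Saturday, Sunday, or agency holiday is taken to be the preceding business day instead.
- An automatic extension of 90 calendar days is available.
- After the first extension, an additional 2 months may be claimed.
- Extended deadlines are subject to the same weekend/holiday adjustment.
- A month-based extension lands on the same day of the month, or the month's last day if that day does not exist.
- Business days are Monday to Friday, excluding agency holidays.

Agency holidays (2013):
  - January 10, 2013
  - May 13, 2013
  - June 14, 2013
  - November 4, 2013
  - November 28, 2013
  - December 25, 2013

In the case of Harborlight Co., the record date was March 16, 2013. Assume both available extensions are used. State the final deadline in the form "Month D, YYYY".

3 months after March 16, 2013 falls in June 2013; the last day of that month is June 30, 2013.
June 30, 2013 falls on a Sunday. Rolling to the preceding business day gives June 28, 2013, a Friday.
Applying the 90-calendar-day extension: June 28, 2013 + 90 days = September 26, 2013.
September 26, 2013 (Thursday) is already a business day.
The 2 months extension carries September 26, 2013 to November 26, 2013.
November 26, 2013 (Tuesday) is already a business day.
Deadline: November 26, 2013.

November 26, 2013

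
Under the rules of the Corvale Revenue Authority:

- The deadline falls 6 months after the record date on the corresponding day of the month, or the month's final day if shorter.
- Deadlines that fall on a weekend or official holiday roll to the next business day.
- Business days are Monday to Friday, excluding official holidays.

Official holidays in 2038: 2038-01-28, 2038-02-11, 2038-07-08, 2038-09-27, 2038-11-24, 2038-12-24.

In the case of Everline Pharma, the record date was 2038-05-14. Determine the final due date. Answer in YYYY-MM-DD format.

6 months after 2038-05-14, on the same day of the month, is 2038-11-14.
2038-11-14 is a Sunday; the next business day is 2038-11-15 (Monday).
Final deadline: 2038-11-15.

2038-11-15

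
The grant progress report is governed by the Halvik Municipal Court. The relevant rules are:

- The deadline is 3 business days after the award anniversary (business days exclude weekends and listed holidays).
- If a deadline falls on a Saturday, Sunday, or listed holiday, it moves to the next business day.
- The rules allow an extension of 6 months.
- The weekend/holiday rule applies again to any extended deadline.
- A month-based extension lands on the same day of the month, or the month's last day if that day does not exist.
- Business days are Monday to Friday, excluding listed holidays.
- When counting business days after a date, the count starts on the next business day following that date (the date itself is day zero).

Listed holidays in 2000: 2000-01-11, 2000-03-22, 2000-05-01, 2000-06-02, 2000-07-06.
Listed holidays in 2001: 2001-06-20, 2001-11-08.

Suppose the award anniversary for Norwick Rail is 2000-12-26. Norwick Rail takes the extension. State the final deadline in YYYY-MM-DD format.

2001-06-29

Counting 3 business days after 2000-12-26 (skipping weekends and listed holidays) reaches 2000-12-29.
2000-12-29 (Friday) is already a business day.
Applying the 6 months extension: 6 months after 2000-12-29 is 2001-06-29.
Since 2001-06-29 is a Friday and not a holiday, the date is unchanged.
So the filing is due 2001-06-29.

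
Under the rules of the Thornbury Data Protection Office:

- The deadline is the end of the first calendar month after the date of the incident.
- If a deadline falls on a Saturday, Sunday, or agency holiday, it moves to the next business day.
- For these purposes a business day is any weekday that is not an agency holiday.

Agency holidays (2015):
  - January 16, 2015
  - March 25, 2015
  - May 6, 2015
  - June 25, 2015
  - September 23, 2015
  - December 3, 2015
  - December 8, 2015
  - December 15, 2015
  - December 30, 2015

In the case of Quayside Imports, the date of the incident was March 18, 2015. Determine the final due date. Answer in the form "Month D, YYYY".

April 30, 2015

The first month after March 18, 2015 is April 2015, whose last day is April 30, 2015.
Since April 30, 2015 is a Thursday and not a holiday, the date is unchanged.
Deadline: April 30, 2015.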